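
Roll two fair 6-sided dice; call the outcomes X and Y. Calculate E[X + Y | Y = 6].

Outcomes with Y = 6: (1,6), (2,6), (3,6), (4,6), (5,6), (6,6), each with probability 1/36.
E[X + Y | Y = 6] = (7 + 8 + 9 + 10 + 11 + 12) / 6 = 19/2.

19/2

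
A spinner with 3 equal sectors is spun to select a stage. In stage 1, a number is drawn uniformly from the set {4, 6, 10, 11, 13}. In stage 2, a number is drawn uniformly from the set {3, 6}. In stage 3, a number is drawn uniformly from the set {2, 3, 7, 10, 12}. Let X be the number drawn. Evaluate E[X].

67/10

E[X | stage 1] = (4+6+10+11+13)/5 = 44/5.
E[X | stage 2] = (3+6)/2 = 9/2.
E[X | stage 3] = (2+3+7+10+12)/5 = 34/5.
By the law of total expectation,
E[X] = (1/3)·(44/5) + (1/3)·(9/2) + (1/3)·(34/5) = 67/10.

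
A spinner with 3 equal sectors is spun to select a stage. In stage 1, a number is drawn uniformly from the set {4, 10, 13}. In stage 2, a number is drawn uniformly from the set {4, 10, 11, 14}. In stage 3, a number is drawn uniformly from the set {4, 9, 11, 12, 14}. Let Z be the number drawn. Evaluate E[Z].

E[Z | stage 1] = (4+10+13)/3 = 9.
E[Z | stage 2] = (4+10+11+14)/4 = 39/4.
E[Z | stage 3] = (4+9+11+12+14)/5 = 10.
E[Z] = (1/3)·(9) + (1/3)·(39/4) + (1/3)·(10) = 115/12.

115/12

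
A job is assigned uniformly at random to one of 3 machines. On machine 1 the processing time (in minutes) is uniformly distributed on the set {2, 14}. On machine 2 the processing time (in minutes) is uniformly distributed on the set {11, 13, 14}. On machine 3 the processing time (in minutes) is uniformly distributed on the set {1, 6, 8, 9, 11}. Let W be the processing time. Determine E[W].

83/9

E[W | machine 1] = (2+14)/2 = 8.
E[W | machine 2] = (11+13+14)/3 = 38/3.
E[W | machine 3] = (1+6+8+9+11)/5 = 7.
E[W] = (1/3)·(8) + (1/3)·(38/3) + (1/3)·(7) = 83/9.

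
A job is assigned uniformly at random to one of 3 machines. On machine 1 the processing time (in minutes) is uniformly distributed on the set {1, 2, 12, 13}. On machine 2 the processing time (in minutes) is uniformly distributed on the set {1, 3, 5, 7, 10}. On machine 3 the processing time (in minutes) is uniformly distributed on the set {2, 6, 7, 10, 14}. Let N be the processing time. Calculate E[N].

20/3

E[N | machine 1] = (1+2+12+13)/4 = 7.
E[N | machine 2] = (1+3+5+7+10)/5 = 26/5.
E[N | machine 3] = (2+6+7+10+14)/5 = 39/5.
E[N] = (1/3)·(7) + (1/3)·(26/5) + (1/3)·(39/5) = 20/3.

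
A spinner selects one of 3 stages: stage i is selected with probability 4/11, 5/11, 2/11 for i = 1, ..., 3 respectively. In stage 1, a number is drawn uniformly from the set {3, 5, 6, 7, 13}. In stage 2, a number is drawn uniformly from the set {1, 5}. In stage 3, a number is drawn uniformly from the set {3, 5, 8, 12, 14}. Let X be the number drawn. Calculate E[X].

59/11

E[X | stage 1] = (3+5+6+7+13)/5 = 34/5.
E[X | stage 2] = (1+5)/2 = 3.
E[X | stage 3] = (3+5+8+12+14)/5 = 42/5.
E[X] = (4/11)·(34/5) + (5/11)·(3) + (2/11)·(42/5) = 59/11.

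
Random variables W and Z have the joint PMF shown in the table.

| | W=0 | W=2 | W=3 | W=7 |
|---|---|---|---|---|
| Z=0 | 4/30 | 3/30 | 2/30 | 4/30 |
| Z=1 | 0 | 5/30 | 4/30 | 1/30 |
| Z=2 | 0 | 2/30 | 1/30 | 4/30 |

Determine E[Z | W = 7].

P(W = 7) = 3/10.
Σ Z·P over the event = 0·(4/30) + 1·(1/30) + 2·(4/30) = 3/10.
E[Z | W = 7] = (3/10) / (3/10) = 1.

1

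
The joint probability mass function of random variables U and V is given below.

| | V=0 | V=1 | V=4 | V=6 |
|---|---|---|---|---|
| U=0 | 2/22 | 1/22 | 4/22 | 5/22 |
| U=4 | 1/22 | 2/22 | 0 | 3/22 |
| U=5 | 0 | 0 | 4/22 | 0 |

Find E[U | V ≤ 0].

4/3

P(V ≤ 0) = 3/22.
Σ U·P over the event = 0·(2/22) + 4·(1/22) = 2/11.
E[U | V ≤ 0] = (2/11) / (3/22) = 4/3.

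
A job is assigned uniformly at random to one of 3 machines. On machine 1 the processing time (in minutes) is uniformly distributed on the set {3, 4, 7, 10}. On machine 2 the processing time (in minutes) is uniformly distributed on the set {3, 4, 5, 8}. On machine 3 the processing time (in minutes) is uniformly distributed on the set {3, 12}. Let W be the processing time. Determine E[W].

E[W | machine 1] = (3+4+7+10)/4 = 6.
E[W | machine 2] = (3+4+5+8)/4 = 5.
E[W | machine 3] = (3+12)/2 = 15/2.
E[W] = (1/3)·(6) + (1/3)·(5) + (1/3)·(15/2) = 37/6.

37/6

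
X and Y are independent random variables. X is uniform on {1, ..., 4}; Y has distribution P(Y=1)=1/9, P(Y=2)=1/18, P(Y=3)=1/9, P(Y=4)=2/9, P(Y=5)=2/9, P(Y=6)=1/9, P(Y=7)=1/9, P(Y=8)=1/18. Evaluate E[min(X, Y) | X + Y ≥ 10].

31/9

P(X + Y ≥ 10) = 1/8.
Summing min(X,Y)·P(x,y) over outcomes with X + Y ≥ 10 gives 31/72.
E[min(X, Y) | X + Y ≥ 10] = (31/72) / (1/8) = 31/9.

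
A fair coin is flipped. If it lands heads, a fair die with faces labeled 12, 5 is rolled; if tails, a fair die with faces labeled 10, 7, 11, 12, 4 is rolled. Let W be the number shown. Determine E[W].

E[W | heads] = (12+5)/2 = 17/2.
E[W | tails] = (10+7+11+12+4)/5 = 44/5.
E[W] = (1/2)·(17/2) + (1/2)·(44/5) = 173/20.

173/20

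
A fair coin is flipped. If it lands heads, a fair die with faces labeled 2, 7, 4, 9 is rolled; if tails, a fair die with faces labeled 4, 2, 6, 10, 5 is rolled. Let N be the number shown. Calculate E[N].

E[N | heads] = (2+7+4+9)/4 = 11/2.
E[N | tails] = (4+2+6+10+5)/5 = 27/5.
E[N] = (1/2)·(11/2) + (1/2)·(27/5) = 109/20.

109/20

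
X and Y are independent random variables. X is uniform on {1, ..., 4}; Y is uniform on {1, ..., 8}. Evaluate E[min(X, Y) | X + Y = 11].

Outcomes with X + Y = 11: (3,8), (4,7), each with probability 1/32.
E[min(X, Y) | X + Y = 11] = (3 + 4) / 2 = 7/2.

7/2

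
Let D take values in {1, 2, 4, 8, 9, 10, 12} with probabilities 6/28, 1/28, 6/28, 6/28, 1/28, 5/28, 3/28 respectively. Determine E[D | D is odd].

P(D is odd) = 1/4.
Σ over the event: 1·3/14 + 9·1/28 = 15/28.
E[D | D is odd] = (15/28) / (1/4) = 15/7.

15/7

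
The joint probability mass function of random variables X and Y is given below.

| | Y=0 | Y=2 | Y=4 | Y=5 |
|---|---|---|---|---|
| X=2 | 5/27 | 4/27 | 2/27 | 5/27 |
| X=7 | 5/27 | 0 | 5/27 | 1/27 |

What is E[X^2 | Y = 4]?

P(Y = 4) = 7/27.
Σ X^2·P over the event = 4·(2/27) + 49·(5/27) = 253/27.
E[X^2 | Y = 4] = (253/27) / (7/27) = 253/7.

253/7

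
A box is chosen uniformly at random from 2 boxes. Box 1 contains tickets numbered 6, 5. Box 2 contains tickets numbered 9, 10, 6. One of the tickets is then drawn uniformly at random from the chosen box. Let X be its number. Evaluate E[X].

83/12

E[X | box 1] = (6+5)/2 = 11/2.
E[X | box 2] = (9+10+6)/3 = 25/3.
By the law of total expectation,
E[X] = (1/2)·(11/2) + (1/2)·(25/3) = 83/12.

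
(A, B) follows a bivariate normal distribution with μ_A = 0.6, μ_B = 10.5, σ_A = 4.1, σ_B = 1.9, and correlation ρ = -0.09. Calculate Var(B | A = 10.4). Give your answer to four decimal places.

Var(B | A=x) = (1 − ρ²)·σ_B².
Var(B | A=10.4) = (1.9)²·(1 − (-0.09)²) = 3.61·0.9919 = 3.5808.

3.5808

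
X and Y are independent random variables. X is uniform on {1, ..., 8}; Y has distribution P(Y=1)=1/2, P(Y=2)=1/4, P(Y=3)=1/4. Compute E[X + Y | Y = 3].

15/2

P(Y = 3) = 1/4.
Summing (X+Y)·P(x,y) over outcomes with Y = 3 gives 15/8.
E[X + Y | Y = 3] = (15/8) / (1/4) = 15/2.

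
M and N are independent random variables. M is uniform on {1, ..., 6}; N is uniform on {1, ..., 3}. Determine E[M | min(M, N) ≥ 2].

4

Outcomes with min(M, N) ≥ 2: (2,2), (2,3), (3,2), (3,3), (4,2), (4,3), (5,2), (5,3), (6,2), (6,3), each with probability 1/18.
E[M | min(M, N) ≥ 2] = (2 + 2 + 3 + 3 + 4 + 4 + 5 + 5 + 6 + 6) / 10 = 4.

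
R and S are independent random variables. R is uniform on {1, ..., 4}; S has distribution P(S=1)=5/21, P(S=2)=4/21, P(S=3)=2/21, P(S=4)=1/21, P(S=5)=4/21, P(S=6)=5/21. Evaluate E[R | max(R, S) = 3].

13/5

P(max(R, S) = 3) = 5/28.
Summing R·P(x,y) over outcomes with max(R, S) = 3 gives 13/28.
E[R | max(R, S) = 3] = (13/28) / (5/28) = 13/5.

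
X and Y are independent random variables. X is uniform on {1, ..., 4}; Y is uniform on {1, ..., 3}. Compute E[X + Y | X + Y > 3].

46/9

Outcomes with X + Y > 3: (1,3), (2,2), (2,3), (3,1), (3,2), (3,3), (4,1), (4,2), (4,3), each with probability 1/12.
E[X + Y | X + Y > 3] = (4 + 4 + 5 + 4 + 5 + 6 + 5 + 6 + 7) / 9 = 46/9.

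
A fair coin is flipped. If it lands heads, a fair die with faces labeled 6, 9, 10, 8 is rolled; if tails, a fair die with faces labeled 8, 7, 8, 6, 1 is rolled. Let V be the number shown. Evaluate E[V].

57/8

E[V | heads] = (6+9+10+8)/4 = 33/4.
E[V | tails] = (8+7+8+6+1)/5 = 6.
By the law of total expectation,
E[V] = (1/2)·(33/4) + (1/2)·(6) = 57/8.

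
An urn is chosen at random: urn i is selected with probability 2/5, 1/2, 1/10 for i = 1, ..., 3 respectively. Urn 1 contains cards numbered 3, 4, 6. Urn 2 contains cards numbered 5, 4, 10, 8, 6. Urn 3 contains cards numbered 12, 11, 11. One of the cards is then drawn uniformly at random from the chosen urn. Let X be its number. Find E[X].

E[X | urn 1] = (3+4+6)/3 = 13/3.
E[X | urn 2] = (5+4+10+8+6)/5 = 33/5.
E[X | urn 3] = (12+11+11)/3 = 34/3.
E[X] = (2/5)·(13/3) + (1/2)·(33/5) + (1/10)·(34/3) = 37/6.

37/6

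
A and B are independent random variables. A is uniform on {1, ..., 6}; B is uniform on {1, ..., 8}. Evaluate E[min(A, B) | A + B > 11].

Outcomes with A + B > 11: (4,8), (5,7), (5,8), (6,6), (6,7), (6,8), each with probability 1/48.
E[min(A, B) | A + B > 11] = (4 + 5 + 5 + 6 + 6 + 6) / 6 = 16/3.

16/3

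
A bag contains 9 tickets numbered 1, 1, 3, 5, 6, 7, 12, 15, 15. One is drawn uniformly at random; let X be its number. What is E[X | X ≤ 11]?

23/6

P(X ≤ 11) = 2/3.
Σ over the event: 1·2/9 + 3·1/9 + 5·1/9 + 6·1/9 + 7·1/9 = 23/9.
E[X | X ≤ 11] = (23/9) / (2/3) = 23/6.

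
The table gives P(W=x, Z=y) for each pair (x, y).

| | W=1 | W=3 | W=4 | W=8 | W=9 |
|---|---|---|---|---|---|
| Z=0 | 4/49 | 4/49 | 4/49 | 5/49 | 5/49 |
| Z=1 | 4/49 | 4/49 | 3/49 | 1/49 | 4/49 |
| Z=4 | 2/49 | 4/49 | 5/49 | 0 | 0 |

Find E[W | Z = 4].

P(Z = 4) = 11/49.
Σ W·P over the event = 1·(2/49) + 3·(4/49) + 4·(5/49) = 34/49.
E[W | Z = 4] = (34/49) / (11/49) = 34/11.

34/11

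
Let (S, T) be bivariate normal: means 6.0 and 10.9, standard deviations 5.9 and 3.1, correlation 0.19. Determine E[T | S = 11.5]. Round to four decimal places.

11.4491

The regression of T on S has slope ρ·σ_T/σ_S and passes through (μ_S, μ_T).
E[T | S=11.5] = 10.9 + (0.19)·(3.1/5.9)·(11.5 − (6.0)) = 10.9 + (0.099831)·(5.5) = 11.4491.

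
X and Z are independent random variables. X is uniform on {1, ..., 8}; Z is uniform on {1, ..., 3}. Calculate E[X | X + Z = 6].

Outcomes with X + Z = 6: (3,3), (4,2), (5,1), each with probability 1/24.
E[X | X + Z = 6] = (3 + 4 + 5) / 3 = 4.

4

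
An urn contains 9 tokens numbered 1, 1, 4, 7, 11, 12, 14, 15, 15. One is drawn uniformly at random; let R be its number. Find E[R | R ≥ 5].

P(R ≥ 5) = 2/3.
Σ over the event: 7·1/9 + 11·1/9 + 12·1/9 + 14·1/9 + 15·2/9 = 74/9.
E[R | R ≥ 5] = (74/9) / (2/3) = 37/3.

37/3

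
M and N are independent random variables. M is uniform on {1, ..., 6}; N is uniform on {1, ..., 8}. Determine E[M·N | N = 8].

Outcomes with N = 8: (1,8), (2,8), (3,8), (4,8), (5,8), (6,8), each with probability 1/48.
E[M·N | N = 8] = (8 + 16 + 24 + 32 + 40 + 48) / 6 = 28.

28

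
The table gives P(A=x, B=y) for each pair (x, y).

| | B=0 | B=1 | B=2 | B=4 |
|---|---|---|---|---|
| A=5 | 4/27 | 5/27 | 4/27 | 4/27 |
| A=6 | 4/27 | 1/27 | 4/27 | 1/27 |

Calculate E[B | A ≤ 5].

P(A ≤ 5) = 17/27.
Summing B·P(A=x,B=y) over the conditioning event gives 29/27.
E[B | A ≤ 5] = (29/27) / (17/27) = 29/17.

29/17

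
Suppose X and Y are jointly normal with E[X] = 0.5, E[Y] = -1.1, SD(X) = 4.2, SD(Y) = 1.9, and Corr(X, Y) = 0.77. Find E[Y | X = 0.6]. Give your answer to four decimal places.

For a bivariate normal, E[Y | X=x] = μ_Y + ρ·(σ_Y/σ_X)·(x − μ_X).
E[Y | X=0.6] = -1.1 + (0.77)·(1.9/4.2)·(0.6 − (0.5)) = -1.1 + (0.34833)·(0.1) = -1.0652.

-1.0652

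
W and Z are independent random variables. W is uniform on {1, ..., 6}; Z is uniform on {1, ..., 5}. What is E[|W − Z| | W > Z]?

7/3

P(W > Z) = 1/2.
Summing |W−Z|·P(x,y) over outcomes with W > Z gives 7/6.
E[|W − Z| | W > Z] = (7/6) / (1/2) = 7/3.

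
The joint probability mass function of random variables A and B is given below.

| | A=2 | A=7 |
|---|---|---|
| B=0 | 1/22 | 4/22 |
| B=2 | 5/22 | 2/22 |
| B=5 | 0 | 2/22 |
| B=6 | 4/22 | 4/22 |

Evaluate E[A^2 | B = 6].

53/2

P(B = 6) = 4/11.
Σ A^2·P over the event = 4·(4/22) + 49·(4/22) = 106/11.
E[A^2 | B = 6] = (106/11) / (4/11) = 53/2.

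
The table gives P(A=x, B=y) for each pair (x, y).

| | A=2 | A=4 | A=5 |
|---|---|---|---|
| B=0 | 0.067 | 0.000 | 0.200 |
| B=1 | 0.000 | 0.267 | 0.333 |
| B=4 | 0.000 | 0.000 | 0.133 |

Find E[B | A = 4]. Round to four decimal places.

1.0000

P(A = 4) = 0.267.
Σ B·P over the event = 1·(0.267) = 0.267.
E[B | A = 4] = (0.267) / (0.267) = 1.0000.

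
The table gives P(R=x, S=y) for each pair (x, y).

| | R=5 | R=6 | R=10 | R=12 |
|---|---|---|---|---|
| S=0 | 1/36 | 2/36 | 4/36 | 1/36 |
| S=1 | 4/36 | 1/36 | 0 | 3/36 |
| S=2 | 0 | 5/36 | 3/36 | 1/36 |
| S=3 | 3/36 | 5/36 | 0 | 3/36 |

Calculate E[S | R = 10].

P(R = 10) = 7/36.
Σ S·P over the event = 0·(4/36) + 2·(3/36) = 1/6.
E[S | R = 10] = (1/6) / (7/36) = 6/7.

6/7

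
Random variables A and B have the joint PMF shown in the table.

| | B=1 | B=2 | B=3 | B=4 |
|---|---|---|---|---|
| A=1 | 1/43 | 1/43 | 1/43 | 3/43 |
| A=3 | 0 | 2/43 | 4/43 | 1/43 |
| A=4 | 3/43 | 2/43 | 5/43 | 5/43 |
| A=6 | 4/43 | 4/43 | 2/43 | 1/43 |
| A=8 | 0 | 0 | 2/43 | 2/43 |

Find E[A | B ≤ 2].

P(B ≤ 2) = 17/43.
Σ A·P over the event = 1·(1/43) + 1·(1/43) + 3·(2/43) + 4·(3/43) + 4·(2/43) + 6·(4/43) + 6·(4/43) = 76/43.
E[A | B ≤ 2] = (76/43) / (17/43) = 76/17.

76/17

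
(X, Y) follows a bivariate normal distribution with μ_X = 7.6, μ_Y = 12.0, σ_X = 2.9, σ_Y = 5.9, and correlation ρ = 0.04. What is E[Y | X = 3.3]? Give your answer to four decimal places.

11.6501

E[Y | X=x] = μ_Y + ρ(σ_Y/σ_X)(x − μ_X) for jointly normal variables.
E[Y | X=3.3] = 12.0 + (0.04)·(5.9/2.9)·(3.3 − (7.6)) = 12.0 + (0.081379)·(-4.3) = 11.6501.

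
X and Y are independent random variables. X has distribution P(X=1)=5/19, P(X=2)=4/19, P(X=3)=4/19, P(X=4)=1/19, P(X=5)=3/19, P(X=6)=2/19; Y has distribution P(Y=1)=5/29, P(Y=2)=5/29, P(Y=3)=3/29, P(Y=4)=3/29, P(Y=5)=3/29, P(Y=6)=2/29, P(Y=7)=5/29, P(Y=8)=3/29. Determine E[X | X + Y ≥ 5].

P(X + Y ≥ 5) = 426/551.
Summing X·P(x,y) over outcomes with X + Y ≥ 5 gives 1419/551.
E[X | X + Y ≥ 5] = (1419/551) / (426/551) = 473/142.

473/142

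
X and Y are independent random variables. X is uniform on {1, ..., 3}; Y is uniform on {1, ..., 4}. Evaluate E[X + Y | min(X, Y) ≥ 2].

Outcomes with min(X, Y) ≥ 2: (2,2), (2,3), (2,4), (3,2), (3,3), (3,4), each with probability 1/12.
E[X + Y | min(X, Y) ≥ 2] = (4 + 5 + 6 + 5 + 6 + 7) / 6 = 11/2.

11/2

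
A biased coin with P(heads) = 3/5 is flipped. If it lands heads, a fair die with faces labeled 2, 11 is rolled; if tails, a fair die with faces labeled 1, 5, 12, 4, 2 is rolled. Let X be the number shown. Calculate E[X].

291/50

E[X | heads] = (2+11)/2 = 13/2.
E[X | tails] = (1+5+12+4+2)/5 = 24/5.
E[X] = (3/5)·(13/2) + (2/5)·(24/5) = 291/50.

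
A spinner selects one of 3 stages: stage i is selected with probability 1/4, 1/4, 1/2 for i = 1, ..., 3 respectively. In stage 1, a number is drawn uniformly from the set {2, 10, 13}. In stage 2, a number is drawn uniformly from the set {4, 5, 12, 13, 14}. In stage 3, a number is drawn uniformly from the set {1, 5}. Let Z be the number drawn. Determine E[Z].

E[Z | stage 1] = (2+10+13)/3 = 25/3.
E[Z | stage 2] = (4+5+12+13+14)/5 = 48/5.
E[Z | stage 3] = (1+5)/2 = 3.
By the law of total expectation,
E[Z] = (1/4)·(25/3) + (1/4)·(48/5) + (1/2)·(3) = 359/60.

359/60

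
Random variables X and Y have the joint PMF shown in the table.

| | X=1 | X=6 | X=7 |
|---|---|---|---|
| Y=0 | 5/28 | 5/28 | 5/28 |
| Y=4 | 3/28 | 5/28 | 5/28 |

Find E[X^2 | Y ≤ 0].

P(Y ≤ 0) = 15/28.
Summing X^2·P(X=x,Y=y) over the conditioning event gives 215/14.
E[X^2 | Y ≤ 0] = (215/14) / (15/28) = 86/3.

86/3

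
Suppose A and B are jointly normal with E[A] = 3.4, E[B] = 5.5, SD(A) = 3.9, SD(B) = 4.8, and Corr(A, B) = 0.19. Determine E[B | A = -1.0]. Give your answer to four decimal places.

For a bivariate normal, E[B | A=x] = μ_B + ρ·(σ_B/σ_A)·(x − μ_A).
E[B | A=-1.0] = 5.5 + (0.19)·(4.8/3.9)·(-1.0 − (3.4)) = 5.5 + (0.23385)·(-4.4) = 4.4711.

4.4711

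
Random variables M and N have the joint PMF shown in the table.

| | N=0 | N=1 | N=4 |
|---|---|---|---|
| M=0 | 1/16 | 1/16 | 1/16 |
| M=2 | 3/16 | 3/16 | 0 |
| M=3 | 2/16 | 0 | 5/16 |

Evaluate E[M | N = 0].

P(N = 0) = 3/8.
Summing M·P(M=x,N=y) over the conditioning event gives 3/4.
E[M | N = 0] = (3/4) / (3/8) = 2.

2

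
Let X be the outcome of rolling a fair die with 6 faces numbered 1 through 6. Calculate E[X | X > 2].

9/2

Given X > 2, X is equally likely to be any of {3, 4, 5, 6}.
E[X | X > 2] = (3 + 4 + 5 + 6) / 4 = 9/2.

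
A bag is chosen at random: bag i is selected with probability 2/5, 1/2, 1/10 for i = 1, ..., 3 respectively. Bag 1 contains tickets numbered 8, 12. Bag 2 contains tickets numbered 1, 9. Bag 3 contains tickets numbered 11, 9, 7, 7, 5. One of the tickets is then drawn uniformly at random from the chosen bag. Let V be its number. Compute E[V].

182/25

E[V | bag 1] = (8+12)/2 = 10.
E[V | bag 2] = (1+9)/2 = 5.
E[V | bag 3] = (11+9+7+7+5)/5 = 39/5.
E[V] = (2/5)·(10) + (1/2)·(5) + (1/10)·(39/5) = 182/25.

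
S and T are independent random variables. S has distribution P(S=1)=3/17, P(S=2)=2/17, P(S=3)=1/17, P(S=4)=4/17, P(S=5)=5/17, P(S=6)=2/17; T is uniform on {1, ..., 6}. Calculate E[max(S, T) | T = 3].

P(T = 3) = 1/6.
Summing max(S,T)·P(x,y) over outcomes with T = 3 gives 71/102.
E[max(S, T) | T = 3] = (71/102) / (1/6) = 71/17.

71/17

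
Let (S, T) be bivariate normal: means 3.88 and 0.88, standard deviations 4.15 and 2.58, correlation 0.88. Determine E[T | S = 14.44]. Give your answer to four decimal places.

6.6572

For a bivariate normal, E[T | S=x] = μ_T + ρ·(σ_T/σ_S)·(x − μ_S).
E[T | S=14.44] = 0.88 + (0.88)·(2.58/4.15)·(14.44 − (3.88)) = 0.88 + (0.54708)·(10.56) = 6.6572.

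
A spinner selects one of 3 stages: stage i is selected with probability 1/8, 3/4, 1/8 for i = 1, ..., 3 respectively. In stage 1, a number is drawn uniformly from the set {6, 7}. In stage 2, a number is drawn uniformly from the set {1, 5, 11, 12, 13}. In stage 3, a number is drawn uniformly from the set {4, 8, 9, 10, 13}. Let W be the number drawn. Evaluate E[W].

E[W | stage 1] = (6+7)/2 = 13/2.
E[W | stage 2] = (1+5+11+12+13)/5 = 42/5.
E[W | stage 3] = (4+8+9+10+13)/5 = 44/5.
E[W] = (1/8)·(13/2) + (3/4)·(42/5) + (1/8)·(44/5) = 657/80.

657/80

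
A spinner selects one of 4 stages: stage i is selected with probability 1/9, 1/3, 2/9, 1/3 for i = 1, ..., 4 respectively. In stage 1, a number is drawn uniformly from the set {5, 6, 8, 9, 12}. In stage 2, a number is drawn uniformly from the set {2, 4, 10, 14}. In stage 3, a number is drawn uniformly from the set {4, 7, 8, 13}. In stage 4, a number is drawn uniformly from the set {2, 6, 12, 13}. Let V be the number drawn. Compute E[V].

95/12

E[V | stage 1] = (5+6+8+9+12)/5 = 8.
E[V | stage 2] = (2+4+10+14)/4 = 15/2.
E[V | stage 3] = (4+7+8+13)/4 = 8.
E[V | stage 4] = (2+6+12+13)/4 = 33/4.
By the law of total expectation,
E[V] = (1/9)·(8) + (1/3)·(15/2) + (2/9)·(8) + (1/3)·(33/4) = 95/12.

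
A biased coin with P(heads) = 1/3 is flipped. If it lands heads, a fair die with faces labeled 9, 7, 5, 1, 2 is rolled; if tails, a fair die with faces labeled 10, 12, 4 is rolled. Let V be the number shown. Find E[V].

E[V | heads] = (9+7+5+1+2)/5 = 24/5.
E[V | tails] = (10+12+4)/3 = 26/3.
By the law of total expectation,
E[V] = (1/3)·(24/5) + (2/3)·(26/3) = 332/45.

332/45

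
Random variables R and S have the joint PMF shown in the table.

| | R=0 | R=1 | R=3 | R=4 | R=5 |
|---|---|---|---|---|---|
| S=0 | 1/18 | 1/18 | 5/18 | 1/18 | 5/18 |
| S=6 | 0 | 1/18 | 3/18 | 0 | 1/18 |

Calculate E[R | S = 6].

P(S = 6) = 5/18.
Summing R·P(R=x,S=y) over the conditioning event gives 5/6.
E[R | S = 6] = (5/6) / (5/18) = 3.

3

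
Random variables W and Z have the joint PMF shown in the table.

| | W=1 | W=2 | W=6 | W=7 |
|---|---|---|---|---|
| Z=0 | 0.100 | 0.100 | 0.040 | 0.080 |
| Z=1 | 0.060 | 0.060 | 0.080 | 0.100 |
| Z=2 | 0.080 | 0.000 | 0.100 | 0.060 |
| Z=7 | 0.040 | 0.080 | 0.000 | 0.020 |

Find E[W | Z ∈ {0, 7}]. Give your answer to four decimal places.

3.1304

P(Z ∈ {0, 7}) = 0.460.
Σ W·P over the event = 1·(0.100) + 1·(0.040) + 2·(0.100) + 2·(0.080) + 6·(0.040) + 7·(0.080) + 7·(0.020) = 1.440.
E[W | Z ∈ {0, 7}] = (1.440) / (0.460) = 3.1304.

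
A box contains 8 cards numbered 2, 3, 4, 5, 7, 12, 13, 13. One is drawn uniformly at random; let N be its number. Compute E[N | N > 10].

38/3

P(N > 10) = 3/8.
Σ over the event: 12·1/8 + 13·1/4 = 19/4.
E[N | N > 10] = (19/4) / (3/8) = 38/3.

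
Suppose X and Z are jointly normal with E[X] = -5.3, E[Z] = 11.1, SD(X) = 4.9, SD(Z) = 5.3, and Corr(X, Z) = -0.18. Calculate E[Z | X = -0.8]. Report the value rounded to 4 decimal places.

10.2239

E[Z | X=x] = μ_Z + ρ(σ_Z/σ_X)(x − μ_X) for jointly normal variables.
E[Z | X=-0.8] = 11.1 + (-0.18)·(5.3/4.9)·(-0.8 − (-5.3)) = 11.1 + (-0.19469)·(4.5) = 10.2239.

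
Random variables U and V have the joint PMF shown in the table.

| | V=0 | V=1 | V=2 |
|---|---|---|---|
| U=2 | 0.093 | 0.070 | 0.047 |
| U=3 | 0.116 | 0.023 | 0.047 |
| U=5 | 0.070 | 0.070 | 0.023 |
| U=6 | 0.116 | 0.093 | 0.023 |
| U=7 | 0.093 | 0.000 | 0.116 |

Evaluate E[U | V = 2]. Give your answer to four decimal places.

5.0781

P(V = 2) = 0.256.
Σ U·P over the event = 2·(0.047) + 3·(0.047) + 5·(0.023) + 6·(0.023) + 7·(0.116) = 1.300.
E[U | V = 2] = (1.300) / (0.256) = 5.0781.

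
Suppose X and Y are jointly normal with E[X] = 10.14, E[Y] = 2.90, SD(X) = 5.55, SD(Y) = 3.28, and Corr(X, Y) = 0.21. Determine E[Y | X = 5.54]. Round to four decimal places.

For a bivariate normal, E[Y | X=x] = μ_Y + ρ·(σ_Y/σ_X)·(x − μ_X).
E[Y | X=5.54] = 2.90 + (0.21)·(3.28/5.55)·(5.54 − (10.14)) = 2.90 + (0.12411)·(-4.6) = 2.3291.

2.3291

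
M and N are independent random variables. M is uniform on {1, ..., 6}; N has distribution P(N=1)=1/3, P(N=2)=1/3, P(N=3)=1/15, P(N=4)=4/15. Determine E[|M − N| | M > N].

143/56

P(M > N) = 28/45.
Summing |M−N|·P(x,y) over outcomes with M > N gives 143/90.
E[|M − N| | M > N] = (143/90) / (28/45) = 143/56.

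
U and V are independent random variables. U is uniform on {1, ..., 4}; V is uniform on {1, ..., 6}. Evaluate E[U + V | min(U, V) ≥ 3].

8

P(min(U, V) ≥ 3) = 1/3.
Summing (U+V)·P(x,y) over outcomes with min(U, V) ≥ 3 gives 8/3.
E[U + V | min(U, V) ≥ 3] = (8/3) / (1/3) = 8.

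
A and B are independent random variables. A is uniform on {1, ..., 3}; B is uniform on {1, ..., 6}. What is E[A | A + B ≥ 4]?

P(A + B ≥ 4) = 5/6.
Summing A·P(x,y) over outcomes with A + B ≥ 4 gives 16/9.
E[A | A + B ≥ 4] = (16/9) / (5/6) = 32/15.

32/15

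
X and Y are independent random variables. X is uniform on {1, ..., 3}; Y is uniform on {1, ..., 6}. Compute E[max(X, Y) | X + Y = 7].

5

P(X + Y = 7) = 1/6.
Summing max(X,Y)·P(x,y) over outcomes with X + Y = 7 gives 5/6.
E[max(X, Y) | X + Y = 7] = (5/6) / (1/6) = 5.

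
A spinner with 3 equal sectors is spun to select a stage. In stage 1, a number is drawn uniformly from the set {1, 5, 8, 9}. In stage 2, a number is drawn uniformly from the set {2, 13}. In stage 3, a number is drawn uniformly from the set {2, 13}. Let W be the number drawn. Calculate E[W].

E[W | stage 1] = (1+5+8+9)/4 = 23/4.
E[W | stage 2] = (2+13)/2 = 15/2.
E[W | stage 3] = (2+13)/2 = 15/2.
E[W] = (1/3)·(23/4) + (1/3)·(15/2) + (1/3)·(15/2) = 83/12.

83/12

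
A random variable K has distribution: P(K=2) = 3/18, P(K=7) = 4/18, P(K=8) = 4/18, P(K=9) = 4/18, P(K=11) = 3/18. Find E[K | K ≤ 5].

2

P(K ≤ 5) = 1/6.
Σ over the event: 2·1/6 = 1/3.
E[K | K ≤ 5] = (1/3) / (1/6) = 2.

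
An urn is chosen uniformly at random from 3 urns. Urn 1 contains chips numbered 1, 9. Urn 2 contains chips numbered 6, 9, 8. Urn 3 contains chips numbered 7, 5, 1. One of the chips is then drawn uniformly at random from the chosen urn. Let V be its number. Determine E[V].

E[V | urn 1] = (1+9)/2 = 5.
E[V | urn 2] = (6+9+8)/3 = 23/3.
E[V | urn 3] = (7+5+1)/3 = 13/3.
E[V] = (1/3)·(5) + (1/3)·(23/3) + (1/3)·(13/3) = 17/3.

17/3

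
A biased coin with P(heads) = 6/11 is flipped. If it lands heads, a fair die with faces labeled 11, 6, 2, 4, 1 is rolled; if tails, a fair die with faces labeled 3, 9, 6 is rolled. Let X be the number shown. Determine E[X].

294/55

E[X | heads] = (11+6+2+4+1)/5 = 24/5.
E[X | tails] = (3+9+6)/3 = 6.
E[X] = (6/11)·(24/5) + (5/11)·(6) = 294/55.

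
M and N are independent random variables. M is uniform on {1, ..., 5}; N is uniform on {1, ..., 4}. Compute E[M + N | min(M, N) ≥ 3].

15/2

P(min(M, N) ≥ 3) = 3/10.
Summing (M+N)·P(x,y) over outcomes with min(M, N) ≥ 3 gives 9/4.
E[M + N | min(M, N) ≥ 3] = (9/4) / (3/10) = 15/2.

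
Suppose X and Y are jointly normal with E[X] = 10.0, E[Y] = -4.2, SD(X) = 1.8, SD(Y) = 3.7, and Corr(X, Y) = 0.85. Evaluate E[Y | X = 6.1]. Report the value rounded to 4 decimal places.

-11.0142

The regression of Y on X has slope ρ·σ_Y/σ_X and passes through (μ_X, μ_Y).
E[Y | X=6.1] = -4.2 + (0.85)·(3.7/1.8)·(6.1 − (10.0)) = -4.2 + (1.74722)·(-3.9) = -11.0142.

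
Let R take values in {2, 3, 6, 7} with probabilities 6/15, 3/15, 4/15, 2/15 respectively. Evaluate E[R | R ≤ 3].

P(R ≤ 3) = 3/5.
Σ over the event: 2·2/5 + 3·1/5 = 7/5.
E[R | R ≤ 3] = (7/5) / (3/5) = 7/3.

7/3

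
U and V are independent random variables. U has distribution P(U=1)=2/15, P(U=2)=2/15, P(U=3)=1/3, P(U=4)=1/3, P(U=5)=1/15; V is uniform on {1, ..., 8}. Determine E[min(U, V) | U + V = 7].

38/15

P(U + V = 7) = 1/8.
Summing min(U,V)·P(x,y) over outcomes with U + V = 7 gives 19/60.
E[min(U, V) | U + V = 7] = (19/60) / (1/8) = 38/15.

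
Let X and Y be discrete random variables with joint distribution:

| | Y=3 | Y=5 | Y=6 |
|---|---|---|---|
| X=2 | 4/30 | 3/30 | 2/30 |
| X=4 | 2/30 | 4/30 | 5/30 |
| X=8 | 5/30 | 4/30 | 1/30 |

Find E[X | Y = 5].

P(Y = 5) = 11/30.
Σ X·P over the event = 2·(3/30) + 4·(4/30) + 8·(4/30) = 9/5.
E[X | Y = 5] = (9/5) / (11/30) = 54/11.

54/11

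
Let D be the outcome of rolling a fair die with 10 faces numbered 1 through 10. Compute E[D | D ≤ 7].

Given D ≤ 7, D is equally likely to be any of {1, 2, 3, 4, 5, 6, 7}.
E[D | D ≤ 7] = (1 + 2 + 3 + 4 + 5 + 6 + 7) / 7 = 4.

4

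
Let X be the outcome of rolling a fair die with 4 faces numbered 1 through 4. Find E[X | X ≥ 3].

Given X ≥ 3, X is equally likely to be any of {3, 4}.
E[X | X ≥ 3] = (3 + 4) / 2 = 7/2.

7/2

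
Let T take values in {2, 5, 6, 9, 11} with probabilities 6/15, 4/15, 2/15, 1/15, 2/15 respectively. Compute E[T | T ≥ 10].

P(T ≥ 10) = 2/15.
Σ over the event: 11·2/15 = 22/15.
E[T | T ≥ 10] = (22/15) / (2/15) = 11.

11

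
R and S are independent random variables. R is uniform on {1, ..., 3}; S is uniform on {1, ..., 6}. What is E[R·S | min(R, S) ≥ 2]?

Outcomes with min(R, S) ≥ 2: (2,2), (2,3), (2,4), (2,5), (2,6), (3,2), (3,3), (3,4), (3,5), (3,6), each with probability 1/18.
E[R·S | min(R, S) ≥ 2] = (4 + 6 + 8 + 10 + 12 + 6 + 9 + 12 + 15 + 18) / 10 = 10.

10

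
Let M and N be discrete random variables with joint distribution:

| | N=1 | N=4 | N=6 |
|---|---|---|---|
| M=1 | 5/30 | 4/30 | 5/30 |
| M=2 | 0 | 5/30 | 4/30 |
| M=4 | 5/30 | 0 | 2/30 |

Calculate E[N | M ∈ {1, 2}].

P(M ∈ {1, 2}) = 23/30.
Summing N·P(M=x,N=y) over the conditioning event gives 19/6.
E[N | M ∈ {1, 2}] = (19/6) / (23/30) = 95/23.

95/23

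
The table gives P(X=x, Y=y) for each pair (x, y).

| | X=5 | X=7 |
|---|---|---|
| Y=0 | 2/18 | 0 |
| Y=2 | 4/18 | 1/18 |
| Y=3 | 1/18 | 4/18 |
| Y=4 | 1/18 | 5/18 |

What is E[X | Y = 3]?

33/5

P(Y = 3) = 5/18.
Σ X·P over the event = 5·(1/18) + 7·(4/18) = 11/6.
E[X | Y = 3] = (11/6) / (5/18) = 33/5.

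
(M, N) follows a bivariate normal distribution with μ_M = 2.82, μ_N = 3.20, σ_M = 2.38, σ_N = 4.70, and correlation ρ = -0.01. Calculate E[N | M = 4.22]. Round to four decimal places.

3.1724

The regression of N on M has slope ρ·σ_N/σ_M and passes through (μ_M, μ_N).
E[N | M=4.22] = 3.20 + (-0.01)·(4.70/2.38)·(4.22 − (2.82)) = 3.20 + (-0.019748)·(1.4) = 3.1724.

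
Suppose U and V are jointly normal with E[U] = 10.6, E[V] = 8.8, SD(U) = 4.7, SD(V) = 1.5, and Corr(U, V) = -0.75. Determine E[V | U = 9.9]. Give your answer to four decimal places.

8.9676

E[V | U=x] = μ_V + ρ(σ_V/σ_U)(x − μ_U) for jointly normal variables.
E[V | U=9.9] = 8.8 + (-0.75)·(1.5/4.7)·(9.9 − (10.6)) = 8.8 + (-0.23936)·(-0.7) = 8.9676.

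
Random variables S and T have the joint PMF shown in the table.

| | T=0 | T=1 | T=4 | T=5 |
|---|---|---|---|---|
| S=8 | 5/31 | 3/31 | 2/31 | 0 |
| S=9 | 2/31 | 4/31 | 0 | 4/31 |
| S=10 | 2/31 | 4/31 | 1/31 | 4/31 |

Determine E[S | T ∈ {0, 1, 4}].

204/23

P(T ∈ {0, 1, 4}) = 23/31.
Σ S·P over the event = 8·(5/31) + 8·(3/31) + 8·(2/31) + 9·(2/31) + 9·(4/31) + 10·(2/31) + 10·(4/31) + 10·(1/31) = 204/31.
E[S | T ∈ {0, 1, 4}] = (204/31) / (23/31) = 204/23.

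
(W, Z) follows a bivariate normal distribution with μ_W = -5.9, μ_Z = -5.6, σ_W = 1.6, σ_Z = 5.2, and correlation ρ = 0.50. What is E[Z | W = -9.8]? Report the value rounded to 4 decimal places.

For a bivariate normal, E[Z | W=x] = μ_Z + ρ·(σ_Z/σ_W)·(x − μ_W).
E[Z | W=-9.8] = -5.6 + (0.50)·(5.2/1.6)·(-9.8 − (-5.9)) = -5.6 + (1.625)·(-3.9) = -11.9375.

-11.9375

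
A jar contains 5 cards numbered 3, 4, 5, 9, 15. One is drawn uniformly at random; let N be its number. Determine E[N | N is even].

P(N is even) = 1/5.
Σ over the event: 4·1/5 = 4/5.
E[N | N is even] = (4/5) / (1/5) = 4.

4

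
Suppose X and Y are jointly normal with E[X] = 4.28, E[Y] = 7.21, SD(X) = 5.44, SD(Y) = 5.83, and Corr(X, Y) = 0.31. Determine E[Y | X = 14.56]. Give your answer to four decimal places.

10.6253

The regression of Y on X has slope ρ·σ_Y/σ_X and passes through (μ_X, μ_Y).
E[Y | X=14.56] = 7.21 + (0.31)·(5.83/5.44)·(14.56 − (4.28)) = 7.21 + (0.332224)·(10.28) = 10.6253.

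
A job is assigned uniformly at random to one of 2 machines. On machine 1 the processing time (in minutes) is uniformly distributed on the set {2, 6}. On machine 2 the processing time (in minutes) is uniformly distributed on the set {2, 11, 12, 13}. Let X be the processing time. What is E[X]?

27/4

E[X | machine 1] = (2+6)/2 = 4.
E[X | machine 2] = (2+11+12+13)/4 = 19/2.
By the law of total expectation,
E[X] = (1/2)·(4) + (1/2)·(19/2) = 27/4.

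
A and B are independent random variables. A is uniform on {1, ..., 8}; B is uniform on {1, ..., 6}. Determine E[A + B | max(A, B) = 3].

P(max(A, B) = 3) = 5/48.
Summing (A+B)·P(x,y) over outcomes with max(A, B) = 3 gives 1/2.
E[A + B | max(A, B) = 3] = (1/2) / (5/48) = 24/5.

24/5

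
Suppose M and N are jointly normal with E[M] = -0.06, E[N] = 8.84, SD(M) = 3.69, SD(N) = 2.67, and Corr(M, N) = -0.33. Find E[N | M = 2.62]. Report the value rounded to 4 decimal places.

8.2001

The regression of N on M has slope ρ·σ_N/σ_M and passes through (μ_M, μ_N).
E[N | M=2.62] = 8.84 + (-0.33)·(2.67/3.69)·(2.62 − (-0.06)) = 8.84 + (-0.23878)·(2.68) = 8.2001.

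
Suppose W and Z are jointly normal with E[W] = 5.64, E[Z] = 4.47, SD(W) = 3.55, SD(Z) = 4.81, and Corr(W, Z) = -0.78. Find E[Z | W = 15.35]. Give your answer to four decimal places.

-5.7920

The regression of Z on W has slope ρ·σ_Z/σ_W and passes through (μ_W, μ_Z).
E[Z | W=15.35] = 4.47 + (-0.78)·(4.81/3.55)·(15.35 − (5.64)) = 4.47 + (-1.05685)·(9.71) = -5.7920.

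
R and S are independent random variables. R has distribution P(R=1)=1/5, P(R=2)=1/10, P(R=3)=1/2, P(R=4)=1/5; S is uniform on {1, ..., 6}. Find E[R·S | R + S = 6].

P(R + S = 6) = 1/6.
Summing RS·P(x,y) over outcomes with R + S = 6 gives 79/60.
E[R·S | R + S = 6] = (79/60) / (1/6) = 79/10.

79/10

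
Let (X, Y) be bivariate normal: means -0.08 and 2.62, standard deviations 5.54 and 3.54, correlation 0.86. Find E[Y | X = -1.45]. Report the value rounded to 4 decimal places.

The regression of Y on X has slope ρ·σ_Y/σ_X and passes through (μ_X, μ_Y).
E[Y | X=-1.45] = 2.62 + (0.86)·(3.54/5.54)·(-1.45 − (-0.08)) = 2.62 + (0.54953)·(-1.37) = 1.8671.

1.8671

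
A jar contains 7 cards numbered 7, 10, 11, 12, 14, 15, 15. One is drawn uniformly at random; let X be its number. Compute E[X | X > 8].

P(X > 8) = 6/7.
Σ over the event: 10·1/7 + 11·1/7 + 12·1/7 + 14·1/7 + 15·2/7 = 11.
E[X | X > 8] = (11) / (6/7) = 77/6.

77/6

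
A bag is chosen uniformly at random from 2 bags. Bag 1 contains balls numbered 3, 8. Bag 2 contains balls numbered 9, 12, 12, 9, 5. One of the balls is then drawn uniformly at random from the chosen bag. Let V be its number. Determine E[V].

149/20

E[V | bag 1] = (3+8)/2 = 11/2.
E[V | bag 2] = (9+12+12+9+5)/5 = 47/5.
E[V] = (1/2)·(11/2) + (1/2)·(47/5) = 149/20.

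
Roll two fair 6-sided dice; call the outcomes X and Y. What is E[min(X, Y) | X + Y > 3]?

P(X + Y > 3) = 11/12.
Summing min(X,Y)·P(x,y) over outcomes with X + Y > 3 gives 22/9.
E[min(X, Y) | X + Y > 3] = (22/9) / (11/12) = 8/3.

8/3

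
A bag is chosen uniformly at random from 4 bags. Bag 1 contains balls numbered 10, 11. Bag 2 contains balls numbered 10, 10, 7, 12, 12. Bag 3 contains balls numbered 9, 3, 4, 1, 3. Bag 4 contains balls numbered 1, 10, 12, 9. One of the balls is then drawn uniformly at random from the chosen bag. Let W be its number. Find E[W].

E[W | bag 1] = (10+11)/2 = 21/2.
E[W | bag 2] = (10+10+7+12+12)/5 = 51/5.
E[W | bag 3] = (9+3+4+1+3)/5 = 4.
E[W | bag 4] = (1+10+12+9)/4 = 8.
By the law of total expectation,
E[W] = (1/4)·(21/2) + (1/4)·(51/5) + (1/4)·(4) + (1/4)·(8) = 327/40.

327/40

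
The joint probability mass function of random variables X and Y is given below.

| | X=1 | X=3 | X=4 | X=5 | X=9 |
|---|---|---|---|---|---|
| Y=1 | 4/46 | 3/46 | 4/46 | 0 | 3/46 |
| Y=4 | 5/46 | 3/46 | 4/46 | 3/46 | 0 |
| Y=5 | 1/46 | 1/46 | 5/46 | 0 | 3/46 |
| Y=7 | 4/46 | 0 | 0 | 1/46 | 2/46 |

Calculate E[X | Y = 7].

27/7

P(Y = 7) = 7/46.
Σ X·P over the event = 1·(4/46) + 5·(1/46) + 9·(2/46) = 27/46.
E[X | Y = 7] = (27/46) / (7/46) = 27/7.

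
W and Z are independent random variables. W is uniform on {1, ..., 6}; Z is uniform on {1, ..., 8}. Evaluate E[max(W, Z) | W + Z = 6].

21/5

P(W + Z = 6) = 5/48.
Summing max(W,Z)·P(x,y) over outcomes with W + Z = 6 gives 7/16.
E[max(W, Z) | W + Z = 6] = (7/16) / (5/48) = 21/5.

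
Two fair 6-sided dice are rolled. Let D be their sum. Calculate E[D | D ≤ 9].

94/15

P(D ≤ 9) = 5/6.
Σ over the event: 2·1/36 + 3·1/18 + 4·1/12 + 5·1/9 + 6·5/36 + 7·1/6 + 8·5/36 + 9·1/9 = 47/9.
E[D | D ≤ 9] = (47/9) / (5/6) = 94/15.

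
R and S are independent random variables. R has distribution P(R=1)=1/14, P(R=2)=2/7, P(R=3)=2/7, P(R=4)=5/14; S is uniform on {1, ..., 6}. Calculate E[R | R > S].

92/27

P(R > S) = 9/28.
Summing R·P(x,y) over outcomes with R > S gives 23/21.
E[R | R > S] = (23/21) / (9/28) = 92/27.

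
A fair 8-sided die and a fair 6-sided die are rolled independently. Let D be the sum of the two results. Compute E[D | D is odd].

P(D is odd) = 1/2.
Σ over the event: 3·1/24 + 5·1/12 + 7·1/8 + 9·1/8 + 11·1/12 + 13·1/24 = 4.
E[D | D is odd] = (4) / (1/2) = 8.

8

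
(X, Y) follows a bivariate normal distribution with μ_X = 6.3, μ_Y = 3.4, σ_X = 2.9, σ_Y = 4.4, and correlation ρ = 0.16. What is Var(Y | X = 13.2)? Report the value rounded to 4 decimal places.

The conditional variance in a bivariate normal is σ_Y²(1 − ρ²), independent of x.
Var(Y | X=13.2) = (4.4)²·(1 − (0.16)²) = 19.36·0.9744 = 18.8644.

18.8644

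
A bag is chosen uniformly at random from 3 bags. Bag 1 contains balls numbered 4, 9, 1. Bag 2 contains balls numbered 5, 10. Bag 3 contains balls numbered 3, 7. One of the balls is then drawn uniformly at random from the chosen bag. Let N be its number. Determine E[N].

103/18

E[N | bag 1] = (4+9+1)/3 = 14/3.
E[N | bag 2] = (5+10)/2 = 15/2.
E[N | bag 3] = (3+7)/2 = 5.
E[N] = (1/3)·(14/3) + (1/3)·(15/2) + (1/3)·(5) = 103/18.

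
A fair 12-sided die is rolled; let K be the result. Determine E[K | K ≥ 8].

10

Given K ≥ 8, K is equally likely to be any of {8, 9, 10, 11, 12}.
E[K | K ≥ 8] = (8 + 9 + 10 + 11 + 12) / 5 = 10.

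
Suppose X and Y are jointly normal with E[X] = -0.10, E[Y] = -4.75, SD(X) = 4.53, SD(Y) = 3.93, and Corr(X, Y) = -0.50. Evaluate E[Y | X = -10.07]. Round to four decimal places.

-0.4253

For a bivariate normal, E[Y | X=x] = μ_Y + ρ·(σ_Y/σ_X)·(x − μ_X).
E[Y | X=-10.07] = -4.75 + (-0.50)·(3.93/4.53)·(-10.07 − (-0.10)) = -4.75 + (-0.43377)·(-9.97) = -0.4253.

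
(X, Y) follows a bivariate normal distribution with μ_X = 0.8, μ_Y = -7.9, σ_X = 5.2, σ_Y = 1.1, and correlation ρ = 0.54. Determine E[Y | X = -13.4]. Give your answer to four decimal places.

For a bivariate normal, E[Y | X=x] = μ_Y + ρ·(σ_Y/σ_X)·(x − μ_X).
E[Y | X=-13.4] = -7.9 + (0.54)·(1.1/5.2)·(-13.4 − (0.8)) = -7.9 + (0.11423)·(-14.2) = -9.5221.

-9.5221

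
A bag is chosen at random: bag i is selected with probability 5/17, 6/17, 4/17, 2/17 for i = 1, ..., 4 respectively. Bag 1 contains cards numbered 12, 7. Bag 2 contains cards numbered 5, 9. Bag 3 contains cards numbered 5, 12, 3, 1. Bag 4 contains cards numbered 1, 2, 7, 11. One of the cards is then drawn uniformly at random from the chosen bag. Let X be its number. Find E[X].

E[X | bag 1] = (12+7)/2 = 19/2.
E[X | bag 2] = (5+9)/2 = 7.
E[X | bag 3] = (5+12+3+1)/4 = 21/4.
E[X | bag 4] = (1+2+7+11)/4 = 21/4.
By the law of total expectation,
E[X] = (5/17)·(19/2) + (6/17)·(7) + (4/17)·(21/4) + (2/17)·(21/4) = 121/17.

121/17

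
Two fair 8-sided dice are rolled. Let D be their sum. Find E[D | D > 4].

P(D > 4) = 29/32.
E[D | D > 4] = (139/16) / (29/32) = 278/29.

278/29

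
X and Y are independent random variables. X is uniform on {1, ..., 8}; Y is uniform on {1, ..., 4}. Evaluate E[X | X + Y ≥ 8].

46/7

P(X + Y ≥ 8) = 7/16.
Summing X·P(x,y) over outcomes with X + Y ≥ 8 gives 23/8.
E[X | X + Y ≥ 8] = (23/8) / (7/16) = 46/7.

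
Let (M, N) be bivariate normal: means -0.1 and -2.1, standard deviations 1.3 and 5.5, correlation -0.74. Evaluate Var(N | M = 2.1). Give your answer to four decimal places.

13.6851

For a bivariate normal, Var(N | M=x) = σ_N²(1 − ρ²).
Var(N | M=2.1) = (5.5)²·(1 − (-0.74)²) = 30.25·0.4524 = 13.6851.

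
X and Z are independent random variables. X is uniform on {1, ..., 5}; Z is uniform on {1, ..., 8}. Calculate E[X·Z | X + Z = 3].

Outcomes with X + Z = 3: (1,2), (2,1), each with probability 1/40.
E[X·Z | X + Z = 3] = (2 + 2) / 2 = 2.

2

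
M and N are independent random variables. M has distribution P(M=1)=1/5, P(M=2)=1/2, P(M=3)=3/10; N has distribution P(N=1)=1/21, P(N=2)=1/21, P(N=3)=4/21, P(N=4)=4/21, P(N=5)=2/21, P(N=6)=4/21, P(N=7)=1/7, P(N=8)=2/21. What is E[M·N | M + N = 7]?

P(M + N = 7) = 1/7.
Summing MN·P(x,y) over outcomes with M + N = 7 gives 146/105.
E[M·N | M + N = 7] = (146/105) / (1/7) = 146/15.

146/15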